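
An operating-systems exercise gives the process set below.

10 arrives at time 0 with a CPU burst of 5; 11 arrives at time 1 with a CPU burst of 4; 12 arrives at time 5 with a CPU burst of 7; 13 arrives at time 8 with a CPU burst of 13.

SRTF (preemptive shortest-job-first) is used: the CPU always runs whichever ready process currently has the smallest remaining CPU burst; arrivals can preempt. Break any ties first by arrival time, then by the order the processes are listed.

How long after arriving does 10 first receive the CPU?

0

Schedule: | 10 0-5 | 11 5-9 | 12 9-16 | 13 16-29 |
Completion: 10=5  11=9  12=16  13=29
Response(10) = first start − arrival = 0 − 0 = 0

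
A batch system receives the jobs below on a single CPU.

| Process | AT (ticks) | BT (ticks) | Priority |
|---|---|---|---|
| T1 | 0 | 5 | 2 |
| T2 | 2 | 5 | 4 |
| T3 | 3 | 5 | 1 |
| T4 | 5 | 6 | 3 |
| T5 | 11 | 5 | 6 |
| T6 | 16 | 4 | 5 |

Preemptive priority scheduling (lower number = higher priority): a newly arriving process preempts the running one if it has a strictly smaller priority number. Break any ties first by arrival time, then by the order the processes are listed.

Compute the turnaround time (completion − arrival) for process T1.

Schedule: | T1 0-3 | T3 3-8 | T1 8-10 | T4 10-16 | T2 16-21 | T6 21-25 | T5 25-30 |
Completion: T1=10  T2=21  T3=8  T4=16  T5=30  T6=25
Turnaround (C−A): T1=10  T2=19  T3=5  T4=11  T5=19  T6=9
Turnaround(T1) = completion − arrival = 10 − 0 = 10

10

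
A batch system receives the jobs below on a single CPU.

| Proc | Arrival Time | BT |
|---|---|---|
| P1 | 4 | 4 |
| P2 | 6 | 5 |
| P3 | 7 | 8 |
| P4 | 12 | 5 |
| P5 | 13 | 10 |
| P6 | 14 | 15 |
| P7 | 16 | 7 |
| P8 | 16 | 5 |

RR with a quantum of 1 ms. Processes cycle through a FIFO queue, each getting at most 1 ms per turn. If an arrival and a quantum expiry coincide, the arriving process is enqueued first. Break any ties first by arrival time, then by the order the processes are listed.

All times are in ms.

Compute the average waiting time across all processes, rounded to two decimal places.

23.50

Gantt: | idle 0-4 | P1 4-6 | P2 6-7 | P1 7-8 | P3 8-9 | P2 9-10 | P1 10-11 | P3 11-12 | P2 12-13 | P4 13-14 | P3 14-15 | P5 15-16 | P2 16-17 | P6 17-18 | P4 18-19 | P3 19-20 | P7 20-21 | P8 21-22 | P5 22-23 | P2 23-24 | P6 24-25 | P4 25-26 | P3 26-27 | P7 27-28 | P8 28-29 | P5 29-30 | P6 30-31 | P4 31-32 | P3 32-33 | P7 33-34 | P8 34-35 | P5 35-36 | P6 36-37 | P4 37-38 | P3 38-39 | P7 39-40 | P8 40-41 | P5 41-42 | P6 42-43 | P3 43-44 | P7 44-45 | P8 45-46 | P5 46-47 | P6 47-48 | P7 48-49 | P5 49-50 | P6 50-51 | P7 51-52 | P5 52-53 | P6 53-54 | P5 54-55 | P6 55-56 | P5 56-57 | P6 57-63 |
Completion: P1=11  P2=24  P3=44  P4=38  P5=57  P6=63  P7=52  P8=46
Turnaround (C−A): P1=7  P2=18  P3=37  P4=26  P5=44  P6=49  P7=36  P8=30
Waiting times: P1=3, P2=13, P3=29, P4=21, P5=34, P6=34, P7=29, P8=25
Average waiting = (3+13+29+21+34+34+29+25) / 8 = 188/8 = 23.50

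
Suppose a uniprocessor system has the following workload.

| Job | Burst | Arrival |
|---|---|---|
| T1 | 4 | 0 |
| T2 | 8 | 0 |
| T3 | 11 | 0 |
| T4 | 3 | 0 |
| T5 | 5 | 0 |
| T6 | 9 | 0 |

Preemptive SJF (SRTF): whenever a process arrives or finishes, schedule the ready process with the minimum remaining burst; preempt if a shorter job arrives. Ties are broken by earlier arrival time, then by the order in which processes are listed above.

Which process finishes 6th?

Timeline: | T4 0-3 | T1 3-7 | T5 7-12 | T2 12-20 | T6 20-29 | T3 29-40 |
Completion: T1=7  T2=20  T3=40  T4=3  T5=12  T6=29
Turnaround (C−A): T1=7  T2=20  T3=40  T4=3  T5=12  T6=29
Finish order: T4 → T1 → T5 → T2 → T6 → T3

T3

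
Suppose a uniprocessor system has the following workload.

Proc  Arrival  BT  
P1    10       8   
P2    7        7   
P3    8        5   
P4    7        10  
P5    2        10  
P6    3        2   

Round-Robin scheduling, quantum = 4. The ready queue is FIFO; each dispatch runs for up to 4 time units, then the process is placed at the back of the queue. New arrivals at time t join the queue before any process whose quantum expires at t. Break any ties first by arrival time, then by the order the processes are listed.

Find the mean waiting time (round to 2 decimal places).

Gantt: | idle 0-2 | P5 2-6 | P6 6-8 | P5 8-12 | P2 12-16 | P4 16-20 | P3 20-24 | P1 24-28 | P5 28-30 | P2 30-33 | P4 33-37 | P3 37-38 | P1 38-42 | P4 42-44 |
Completion: P1=42  P2=33  P3=38  P4=44  P5=30  P6=8
Turnaround (C−A): P1=32  P2=26  P3=30  P4=37  P5=28  P6=5
Waiting times: P1=24, P2=19, P3=25, P4=27, P5=18, P6=3
Average waiting = (24+19+25+27+18+3) / 6 = 116/6 = 19.33

19.33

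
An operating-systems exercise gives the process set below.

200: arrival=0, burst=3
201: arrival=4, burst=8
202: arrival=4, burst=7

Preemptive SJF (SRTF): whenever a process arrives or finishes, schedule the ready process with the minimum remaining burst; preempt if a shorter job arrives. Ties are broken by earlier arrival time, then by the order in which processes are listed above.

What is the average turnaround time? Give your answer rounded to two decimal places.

Timeline: | 200 0-3 | idle 3-4 | 202 4-11 | 201 11-19 |
Completion: 200=3  201=19  202=11
Turnaround (C−A): 200=3  201=15  202=7
Turnaround times: 200=3, 201=15, 202=7
Average turnaround = (3+15+7) / 3 = 25/3 = 8.33

8.33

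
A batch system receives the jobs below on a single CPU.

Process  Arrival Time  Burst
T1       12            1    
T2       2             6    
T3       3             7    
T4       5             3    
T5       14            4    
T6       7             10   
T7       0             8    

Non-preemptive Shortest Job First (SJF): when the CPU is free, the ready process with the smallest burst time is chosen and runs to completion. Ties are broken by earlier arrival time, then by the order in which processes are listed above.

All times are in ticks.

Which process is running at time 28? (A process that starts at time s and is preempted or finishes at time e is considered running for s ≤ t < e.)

T3

Schedule: | T7 0-8 | T4 8-11 | T2 11-17 | T1 17-18 | T5 18-22 | T3 22-29 | T6 29-39 |
Completion: T1=18  T2=17  T3=29  T4=11  T5=22  T6=39  T7=8
Turnaround (C−A): T1=6  T2=15  T3=26  T4=6  T5=8  T6=32  T7=8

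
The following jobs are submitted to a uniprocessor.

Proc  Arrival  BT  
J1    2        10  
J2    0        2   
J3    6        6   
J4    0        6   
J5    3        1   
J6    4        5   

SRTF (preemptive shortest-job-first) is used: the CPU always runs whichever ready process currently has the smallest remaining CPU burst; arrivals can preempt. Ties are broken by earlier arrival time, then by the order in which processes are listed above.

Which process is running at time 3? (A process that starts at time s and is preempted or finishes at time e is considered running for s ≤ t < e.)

Schedule: | J2 0-2 | J4 2-3 | J5 3-4 | J4 4-9 | J6 9-14 | J3 14-20 | J1 20-30 |
Completion: J1=30  J2=2  J3=20  J4=9  J5=4  J6=14
Turnaround (C−A): J1=28  J2=2  J3=14  J4=9  J5=1  J6=10

J5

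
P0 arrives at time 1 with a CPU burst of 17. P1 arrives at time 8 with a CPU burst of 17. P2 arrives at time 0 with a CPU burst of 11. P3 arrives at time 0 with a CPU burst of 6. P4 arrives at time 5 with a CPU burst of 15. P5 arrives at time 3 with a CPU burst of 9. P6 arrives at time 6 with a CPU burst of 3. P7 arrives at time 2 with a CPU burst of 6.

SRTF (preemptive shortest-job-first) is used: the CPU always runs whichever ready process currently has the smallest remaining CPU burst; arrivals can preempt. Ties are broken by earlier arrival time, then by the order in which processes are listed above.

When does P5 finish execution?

24

Timeline: | P3 0-6 | P6 6-9 | P7 9-15 | P5 15-24 | P2 24-35 | P4 35-50 | P0 50-67 | P1 67-84 |
Completion: P0=67  P1=84  P2=35  P3=6  P4=50  P5=24  P6=9  P7=15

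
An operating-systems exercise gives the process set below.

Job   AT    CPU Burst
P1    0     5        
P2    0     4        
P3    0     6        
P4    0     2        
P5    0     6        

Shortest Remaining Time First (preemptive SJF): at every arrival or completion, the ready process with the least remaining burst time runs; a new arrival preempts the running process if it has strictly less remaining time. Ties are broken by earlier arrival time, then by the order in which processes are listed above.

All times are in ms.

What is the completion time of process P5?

23

Timeline: | P4 0-2 | P2 2-6 | P1 6-11 | P3 11-17 | P5 17-23 |
Completion: P1=11  P2=6  P3=17  P4=2  P5=23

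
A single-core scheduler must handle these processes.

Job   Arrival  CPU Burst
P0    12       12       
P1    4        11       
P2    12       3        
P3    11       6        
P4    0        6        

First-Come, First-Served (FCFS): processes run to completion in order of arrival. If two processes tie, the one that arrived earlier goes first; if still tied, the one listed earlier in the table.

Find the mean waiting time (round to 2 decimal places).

8.40

Schedule: | P4 0-6 | P1 6-17 | P3 17-23 | P0 23-35 | P2 35-38 |
Completion: P0=35  P1=17  P2=38  P3=23  P4=6
Turnaround (C−A): P0=23  P1=13  P2=26  P3=12  P4=6
Waiting times: P0=11, P1=2, P2=23, P3=6, P4=0
Average waiting = (11+2+23+6+0) / 5 = 42/5 = 8.40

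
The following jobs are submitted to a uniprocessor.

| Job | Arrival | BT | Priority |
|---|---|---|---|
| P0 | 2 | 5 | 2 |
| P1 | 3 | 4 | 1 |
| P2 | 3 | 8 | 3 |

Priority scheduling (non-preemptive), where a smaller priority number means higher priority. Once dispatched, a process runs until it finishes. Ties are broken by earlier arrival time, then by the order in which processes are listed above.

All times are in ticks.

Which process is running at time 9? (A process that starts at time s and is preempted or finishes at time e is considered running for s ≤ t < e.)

P1

Timeline: | idle 0-2 | P0 2-7 | P1 7-11 | P2 11-19 |
Completion: P0=7  P1=11  P2=19
Turnaround (C−A): P0=5  P1=8  P2=16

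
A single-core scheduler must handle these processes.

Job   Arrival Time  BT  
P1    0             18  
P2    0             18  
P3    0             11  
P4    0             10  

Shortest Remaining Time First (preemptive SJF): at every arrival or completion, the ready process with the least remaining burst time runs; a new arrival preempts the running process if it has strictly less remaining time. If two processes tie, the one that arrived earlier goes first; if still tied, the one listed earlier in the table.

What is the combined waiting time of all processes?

Gantt: | P4 0-10 | P3 10-21 | P1 21-39 | P2 39-57 |
Completion: P1=39  P2=57  P3=21  P4=10
Waiting = turnaround − burst: P1=21, P2=39, P3=10, P4=0
Total waiting = 21 + 39 + 10 + 0 = 70

70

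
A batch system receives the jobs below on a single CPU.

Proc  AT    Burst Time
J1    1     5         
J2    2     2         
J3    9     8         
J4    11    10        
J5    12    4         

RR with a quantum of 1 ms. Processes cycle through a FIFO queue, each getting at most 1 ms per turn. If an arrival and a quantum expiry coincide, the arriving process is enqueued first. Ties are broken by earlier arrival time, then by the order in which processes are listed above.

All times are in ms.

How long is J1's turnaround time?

7

Gantt: | idle 0-1 | J1 1-2 | J2 2-3 | J1 3-4 | J2 4-5 | J1 5-8 | idle 8-9 | J3 9-11 | J4 11-12 | J3 12-13 | J5 13-14 | J4 14-15 | J3 15-16 | J5 16-17 | J4 17-18 | J3 18-19 | J5 19-20 | J4 20-21 | J3 21-22 | J5 22-23 | J4 23-24 | J3 24-25 | J4 25-26 | J3 26-27 | J4 27-31 |
Completion: J1=8  J2=5  J3=27  J4=31  J5=23
Turnaround (C−A): J1=7  J2=3  J3=18  J4=20  J5=11
Turnaround(J1) = completion − arrival = 8 − 1 = 7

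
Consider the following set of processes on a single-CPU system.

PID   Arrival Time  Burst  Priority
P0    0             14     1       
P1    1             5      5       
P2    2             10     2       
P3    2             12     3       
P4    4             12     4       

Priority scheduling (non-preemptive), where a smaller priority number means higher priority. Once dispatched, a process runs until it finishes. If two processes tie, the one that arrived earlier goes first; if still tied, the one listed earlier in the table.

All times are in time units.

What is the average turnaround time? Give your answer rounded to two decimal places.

Timeline: | P0 0-14 | P2 14-24 | P3 24-36 | P4 36-48 | P1 48-53 |
Completion: P0=14  P1=53  P2=24  P3=36  P4=48
Turnaround times: P0=14, P1=52, P2=22, P3=34, P4=44
Average turnaround = (14+52+22+34+44) / 5 = 166/5 = 33.20

33.20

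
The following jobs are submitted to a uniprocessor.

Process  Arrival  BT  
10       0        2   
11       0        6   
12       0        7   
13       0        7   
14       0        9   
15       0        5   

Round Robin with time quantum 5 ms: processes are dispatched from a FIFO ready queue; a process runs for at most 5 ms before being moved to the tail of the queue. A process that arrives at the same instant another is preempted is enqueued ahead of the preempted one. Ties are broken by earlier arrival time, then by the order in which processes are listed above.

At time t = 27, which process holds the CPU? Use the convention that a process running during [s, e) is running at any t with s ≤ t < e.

Timeline: | 10 0-2 | 11 2-7 | 12 7-12 | 13 12-17 | 14 17-22 | 15 22-27 | 11 27-28 | 12 28-30 | 13 30-32 | 14 32-36 |
Completion: 10=2  11=28  12=30  13=32  14=36  15=27

11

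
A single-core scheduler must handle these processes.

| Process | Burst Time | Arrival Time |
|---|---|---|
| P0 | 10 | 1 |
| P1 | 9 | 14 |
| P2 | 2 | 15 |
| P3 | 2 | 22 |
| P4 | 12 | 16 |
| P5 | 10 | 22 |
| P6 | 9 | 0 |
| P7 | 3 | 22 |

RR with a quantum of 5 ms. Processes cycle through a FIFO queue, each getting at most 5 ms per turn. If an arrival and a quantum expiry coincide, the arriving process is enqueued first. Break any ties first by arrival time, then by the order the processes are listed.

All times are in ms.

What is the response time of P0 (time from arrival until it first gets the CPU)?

4

Schedule: | P6 0-5 | P0 5-10 | P6 10-14 | P0 14-19 | P1 19-24 | P2 24-26 | P4 26-31 | P3 31-33 | P5 33-38 | P7 38-41 | P1 41-45 | P4 45-50 | P5 50-55 | P4 55-57 |
Completion: P0=19  P1=45  P2=26  P3=33  P4=57  P5=55  P6=14  P7=41
Turnaround (C−A): P0=18  P1=31  P2=11  P3=11  P4=41  P5=33  P6=14  P7=19
Response(P0) = first start − arrival = 5 − 1 = 4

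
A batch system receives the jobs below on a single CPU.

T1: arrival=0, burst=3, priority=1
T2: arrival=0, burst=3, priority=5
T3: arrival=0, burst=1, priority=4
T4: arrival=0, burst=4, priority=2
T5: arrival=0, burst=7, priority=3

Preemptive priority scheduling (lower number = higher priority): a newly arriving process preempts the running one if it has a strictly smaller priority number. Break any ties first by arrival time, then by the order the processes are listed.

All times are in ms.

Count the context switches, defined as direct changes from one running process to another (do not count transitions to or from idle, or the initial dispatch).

Gantt: | T1 0-3 | T4 3-7 | T5 7-14 | T3 14-15 | T2 15-18 |
Completion: T1=3  T2=18  T3=15  T4=7  T5=14

4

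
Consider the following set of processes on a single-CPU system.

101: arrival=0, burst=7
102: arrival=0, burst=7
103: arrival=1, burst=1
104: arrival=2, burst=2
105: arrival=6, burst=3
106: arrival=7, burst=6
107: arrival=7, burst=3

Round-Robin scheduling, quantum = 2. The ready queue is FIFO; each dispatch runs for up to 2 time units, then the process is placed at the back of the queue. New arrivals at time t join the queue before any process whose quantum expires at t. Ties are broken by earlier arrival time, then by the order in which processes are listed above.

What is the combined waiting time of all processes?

Schedule: | 101 0-2 | 102 2-4 | 103 4-5 | 104 5-7 | 101 7-9 | 102 9-11 | 105 11-13 | 106 13-15 | 107 15-17 | 101 17-19 | 102 19-21 | 105 21-22 | 106 22-24 | 107 24-25 | 101 25-26 | 102 26-27 | 106 27-29 |
Completion: 101=26  102=27  103=5  104=7  105=22  106=29  107=25
Turnaround (C−A): 101=26  102=27  103=4  104=5  105=16  106=22  107=18
Waiting = turnaround − burst: 101=19, 102=20, 103=3, 104=3, 105=13, 106=16, 107=15
Total waiting = 19 + 20 + 3 + 3 + 13 + 16 + 15 = 89

89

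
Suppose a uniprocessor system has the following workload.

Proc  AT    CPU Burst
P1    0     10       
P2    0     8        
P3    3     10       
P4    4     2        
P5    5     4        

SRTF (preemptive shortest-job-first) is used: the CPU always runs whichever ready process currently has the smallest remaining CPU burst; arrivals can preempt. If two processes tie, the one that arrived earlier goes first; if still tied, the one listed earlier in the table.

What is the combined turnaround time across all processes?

Gantt: | P2 0-4 | P4 4-6 | P2 6-10 | P5 10-14 | P1 14-24 | P3 24-34 |
Completion: P1=24  P2=10  P3=34  P4=6  P5=14
Turnaround (C−A): P1=24  P2=10  P3=31  P4=2  P5=9
Turnaround = completion − arrival: P1=24, P2=10, P3=31, P4=2, P5=9
Total turnaround = 24 + 10 + 31 + 2 + 9 = 76

76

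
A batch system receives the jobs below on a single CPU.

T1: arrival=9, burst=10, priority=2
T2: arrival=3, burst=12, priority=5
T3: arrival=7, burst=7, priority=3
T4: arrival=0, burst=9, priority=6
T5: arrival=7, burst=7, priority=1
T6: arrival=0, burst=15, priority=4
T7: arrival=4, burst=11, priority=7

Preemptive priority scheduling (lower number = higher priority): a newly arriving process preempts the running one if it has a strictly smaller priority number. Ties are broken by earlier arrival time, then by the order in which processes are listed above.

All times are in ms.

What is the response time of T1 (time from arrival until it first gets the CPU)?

Gantt: | T6 0-7 | T5 7-14 | T1 14-24 | T3 24-31 | T6 31-39 | T2 39-51 | T4 51-60 | T7 60-71 |
Completion: T1=24  T2=51  T3=31  T4=60  T5=14  T6=39  T7=71
Response(T1) = first start − arrival = 14 − 9 = 5

5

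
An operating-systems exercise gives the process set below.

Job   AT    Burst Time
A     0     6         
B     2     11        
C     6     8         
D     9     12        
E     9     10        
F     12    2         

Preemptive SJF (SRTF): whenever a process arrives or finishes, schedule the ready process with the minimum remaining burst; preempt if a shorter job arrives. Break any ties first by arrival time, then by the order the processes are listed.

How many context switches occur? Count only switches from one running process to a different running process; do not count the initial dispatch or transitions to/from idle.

5

Timeline: | A 0-6 | C 6-14 | F 14-16 | E 16-26 | B 26-37 | D 37-49 |
Completion: A=6  B=37  C=14  D=49  E=26  F=16
Turnaround (C−A): A=6  B=35  C=8  D=40  E=17  F=4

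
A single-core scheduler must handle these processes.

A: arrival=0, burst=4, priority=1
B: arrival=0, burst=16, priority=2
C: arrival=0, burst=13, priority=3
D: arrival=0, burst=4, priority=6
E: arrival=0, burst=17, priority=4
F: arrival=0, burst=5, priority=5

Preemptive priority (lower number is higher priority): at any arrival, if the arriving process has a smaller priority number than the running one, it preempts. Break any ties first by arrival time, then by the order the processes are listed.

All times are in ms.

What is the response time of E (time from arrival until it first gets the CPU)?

Timeline: | A 0-4 | B 4-20 | C 20-33 | E 33-50 | F 50-55 | D 55-59 |
Completion: A=4  B=20  C=33  D=59  E=50  F=55
Turnaround (C−A): A=4  B=20  C=33  D=59  E=50  F=55
Response(E) = first start − arrival = 33 − 0 = 33

33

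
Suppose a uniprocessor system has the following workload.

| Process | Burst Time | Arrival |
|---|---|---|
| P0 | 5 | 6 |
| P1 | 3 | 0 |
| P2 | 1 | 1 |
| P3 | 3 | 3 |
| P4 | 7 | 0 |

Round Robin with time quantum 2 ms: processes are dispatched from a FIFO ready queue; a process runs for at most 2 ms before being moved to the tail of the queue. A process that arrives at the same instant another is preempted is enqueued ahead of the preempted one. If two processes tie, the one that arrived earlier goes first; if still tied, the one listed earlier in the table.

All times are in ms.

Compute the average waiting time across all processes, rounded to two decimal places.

6.40

Timeline: | P1 0-2 | P4 2-4 | P2 4-5 | P1 5-6 | P3 6-8 | P4 8-10 | P0 10-12 | P3 12-13 | P4 13-15 | P0 15-17 | P4 17-18 | P0 18-19 |
Completion: P0=19  P1=6  P2=5  P3=13  P4=18
Waiting times: P0=8, P1=3, P2=3, P3=7, P4=11
Average waiting = (8+3+3+7+11) / 5 = 32/5 = 6.40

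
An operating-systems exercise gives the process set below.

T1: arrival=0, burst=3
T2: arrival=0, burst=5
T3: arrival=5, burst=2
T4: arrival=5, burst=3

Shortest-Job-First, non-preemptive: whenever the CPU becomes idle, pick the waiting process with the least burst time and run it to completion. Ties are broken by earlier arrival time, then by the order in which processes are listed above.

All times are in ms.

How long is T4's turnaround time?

8

Schedule: | T1 0-3 | T2 3-8 | T3 8-10 | T4 10-13 |
Completion: T1=3  T2=8  T3=10  T4=13
Turnaround (C−A): T1=3  T2=8  T3=5  T4=8
Turnaround(T4) = completion − arrival = 13 − 5 = 8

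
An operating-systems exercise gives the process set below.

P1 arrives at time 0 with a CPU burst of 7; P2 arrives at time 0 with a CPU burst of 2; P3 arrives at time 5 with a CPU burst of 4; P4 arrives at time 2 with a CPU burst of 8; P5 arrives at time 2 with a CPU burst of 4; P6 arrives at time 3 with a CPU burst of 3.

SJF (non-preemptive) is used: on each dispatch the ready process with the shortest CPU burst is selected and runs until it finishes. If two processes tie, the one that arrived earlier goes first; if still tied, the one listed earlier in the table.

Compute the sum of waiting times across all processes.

38

Timeline: | P2 0-2 | P5 2-6 | P6 6-9 | P3 9-13 | P1 13-20 | P4 20-28 |
Completion: P1=20  P2=2  P3=13  P4=28  P5=6  P6=9
Turnaround (C−A): P1=20  P2=2  P3=8  P4=26  P5=4  P6=6
Waiting = turnaround − burst: P1=13, P2=0, P3=4, P4=18, P5=0, P6=3
Total waiting = 13 + 0 + 4 + 18 + 0 + 3 = 38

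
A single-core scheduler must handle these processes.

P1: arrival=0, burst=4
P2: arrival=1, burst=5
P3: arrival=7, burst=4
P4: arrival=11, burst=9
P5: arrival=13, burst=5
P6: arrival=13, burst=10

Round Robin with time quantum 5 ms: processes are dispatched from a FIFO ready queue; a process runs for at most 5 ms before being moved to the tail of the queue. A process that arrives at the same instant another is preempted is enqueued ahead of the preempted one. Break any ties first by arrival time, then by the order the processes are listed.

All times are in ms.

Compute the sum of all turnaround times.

Gantt: | P1 0-4 | P2 4-9 | P3 9-13 | P4 13-18 | P5 18-23 | P6 23-28 | P4 28-32 | P6 32-37 |
Completion: P1=4  P2=9  P3=13  P4=32  P5=23  P6=37
Turnaround (C−A): P1=4  P2=8  P3=6  P4=21  P5=10  P6=24
Turnaround = completion − arrival: P1=4, P2=8, P3=6, P4=21, P5=10, P6=24
Total turnaround = 4 + 8 + 6 + 21 + 10 + 24 = 73

73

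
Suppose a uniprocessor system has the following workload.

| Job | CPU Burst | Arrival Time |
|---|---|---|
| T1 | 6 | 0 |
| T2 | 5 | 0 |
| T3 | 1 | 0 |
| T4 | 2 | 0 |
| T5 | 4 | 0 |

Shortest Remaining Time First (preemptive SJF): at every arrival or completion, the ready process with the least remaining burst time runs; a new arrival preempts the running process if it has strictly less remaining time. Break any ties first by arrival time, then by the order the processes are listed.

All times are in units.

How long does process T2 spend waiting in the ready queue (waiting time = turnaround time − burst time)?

7

Gantt: | T3 0-1 | T4 1-3 | T5 3-7 | T2 7-12 | T1 12-18 |
Completion: T1=18  T2=12  T3=1  T4=3  T5=7
Turnaround (C−A): T1=18  T2=12  T3=1  T4=3  T5=7
Waiting(T2) = turnaround − burst = 12 − 5 = 7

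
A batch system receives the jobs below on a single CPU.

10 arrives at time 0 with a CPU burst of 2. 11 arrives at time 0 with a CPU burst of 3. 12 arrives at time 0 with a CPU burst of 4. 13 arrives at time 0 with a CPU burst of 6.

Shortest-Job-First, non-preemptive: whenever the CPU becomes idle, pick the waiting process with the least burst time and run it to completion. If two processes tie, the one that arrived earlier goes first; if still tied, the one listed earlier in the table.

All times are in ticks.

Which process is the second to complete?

11

Timeline: | 10 0-2 | 11 2-5 | 12 5-9 | 13 9-15 |
Completion: 10=2  11=5  12=9  13=15
Turnaround (C−A): 10=2  11=5  12=9  13=15
Finish order: 10 → 11 → 12 → 13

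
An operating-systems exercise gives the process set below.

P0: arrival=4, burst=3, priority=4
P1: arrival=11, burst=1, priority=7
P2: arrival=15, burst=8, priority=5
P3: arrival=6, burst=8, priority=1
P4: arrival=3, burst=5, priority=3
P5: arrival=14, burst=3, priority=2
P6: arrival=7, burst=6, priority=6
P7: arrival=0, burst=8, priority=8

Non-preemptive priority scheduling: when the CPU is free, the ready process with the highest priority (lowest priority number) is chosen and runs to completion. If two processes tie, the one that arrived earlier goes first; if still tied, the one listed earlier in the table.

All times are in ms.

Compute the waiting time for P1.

Gantt: | P7 0-8 | P3 8-16 | P5 16-19 | P4 19-24 | P0 24-27 | P2 27-35 | P6 35-41 | P1 41-42 |
Completion: P0=27  P1=42  P2=35  P3=16  P4=24  P5=19  P6=41  P7=8
Turnaround (C−A): P0=23  P1=31  P2=20  P3=10  P4=21  P5=5  P6=34  P7=8
Waiting(P1) = turnaround − burst = 31 − 1 = 30

30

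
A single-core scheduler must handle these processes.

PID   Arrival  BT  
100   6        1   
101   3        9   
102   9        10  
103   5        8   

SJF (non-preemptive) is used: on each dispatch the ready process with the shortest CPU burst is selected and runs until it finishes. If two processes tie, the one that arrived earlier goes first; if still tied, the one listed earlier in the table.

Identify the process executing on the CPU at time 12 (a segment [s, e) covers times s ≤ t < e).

100

Timeline: | idle 0-3 | 101 3-12 | 100 12-13 | 103 13-21 | 102 21-31 |
Completion: 100=13  101=12  102=31  103=21
Turnaround (C−A): 100=7  101=9  102=22  103=16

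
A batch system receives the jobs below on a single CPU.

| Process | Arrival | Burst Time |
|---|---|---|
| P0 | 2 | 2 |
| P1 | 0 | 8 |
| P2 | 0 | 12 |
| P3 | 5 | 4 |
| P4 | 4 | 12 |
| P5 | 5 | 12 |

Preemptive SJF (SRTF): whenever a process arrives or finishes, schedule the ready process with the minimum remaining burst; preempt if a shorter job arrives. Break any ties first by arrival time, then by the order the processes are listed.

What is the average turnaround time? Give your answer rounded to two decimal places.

Timeline: | P1 0-2 | P0 2-4 | P1 4-5 | P3 5-9 | P1 9-14 | P2 14-26 | P4 26-38 | P5 38-50 |
Completion: P0=4  P1=14  P2=26  P3=9  P4=38  P5=50
Turnaround (C−A): P0=2  P1=14  P2=26  P3=4  P4=34  P5=45
Turnaround times: P0=2, P1=14, P2=26, P3=4, P4=34, P5=45
Average turnaround = (2+14+26+4+34+45) / 6 = 125/6 = 20.83

20.83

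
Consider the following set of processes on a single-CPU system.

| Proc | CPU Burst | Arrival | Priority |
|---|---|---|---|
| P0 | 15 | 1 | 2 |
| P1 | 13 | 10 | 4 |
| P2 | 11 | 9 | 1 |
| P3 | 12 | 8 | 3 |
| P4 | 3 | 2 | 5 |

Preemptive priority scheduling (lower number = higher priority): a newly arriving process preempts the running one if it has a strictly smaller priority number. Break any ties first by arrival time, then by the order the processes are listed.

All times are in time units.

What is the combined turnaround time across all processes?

Gantt: | idle 0-1 | P0 1-9 | P2 9-20 | P0 20-27 | P3 27-39 | P1 39-52 | P4 52-55 |
Completion: P0=27  P1=52  P2=20  P3=39  P4=55
Turnaround (C−A): P0=26  P1=42  P2=11  P3=31  P4=53
Turnaround = completion − arrival: P0=26, P1=42, P2=11, P3=31, P4=53
Total turnaround = 26 + 42 + 11 + 31 + 53 = 163

163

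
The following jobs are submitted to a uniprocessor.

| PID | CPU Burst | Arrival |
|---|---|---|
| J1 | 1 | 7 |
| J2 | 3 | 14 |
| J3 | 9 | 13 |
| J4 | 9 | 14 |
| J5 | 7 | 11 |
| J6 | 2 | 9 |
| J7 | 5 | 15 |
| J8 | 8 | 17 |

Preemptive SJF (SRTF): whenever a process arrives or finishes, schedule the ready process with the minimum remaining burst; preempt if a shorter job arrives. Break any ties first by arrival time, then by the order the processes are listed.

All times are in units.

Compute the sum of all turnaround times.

112

Schedule: | idle 0-7 | J1 7-8 | idle 8-9 | J6 9-11 | J5 11-14 | J2 14-17 | J5 17-21 | J7 21-26 | J8 26-34 | J3 34-43 | J4 43-52 |
Completion: J1=8  J2=17  J3=43  J4=52  J5=21  J6=11  J7=26  J8=34
Turnaround = completion − arrival: J1=1, J2=3, J3=30, J4=38, J5=10, J6=2, J7=11, J8=17
Total turnaround = 1 + 3 + 30 + 38 + 10 + 2 + 11 + 17 = 112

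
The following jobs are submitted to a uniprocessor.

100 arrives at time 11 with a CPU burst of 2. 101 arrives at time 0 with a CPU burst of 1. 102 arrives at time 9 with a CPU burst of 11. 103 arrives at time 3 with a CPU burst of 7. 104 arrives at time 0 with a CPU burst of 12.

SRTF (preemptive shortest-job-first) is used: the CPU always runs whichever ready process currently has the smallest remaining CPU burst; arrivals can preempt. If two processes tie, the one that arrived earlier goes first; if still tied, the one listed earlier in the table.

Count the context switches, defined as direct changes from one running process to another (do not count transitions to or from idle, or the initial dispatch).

Timeline: | 101 0-1 | 104 1-3 | 103 3-10 | 104 10-11 | 100 11-13 | 104 13-22 | 102 22-33 |
Completion: 100=13  101=1  102=33  103=10  104=22
Turnaround (C−A): 100=2  101=1  102=24  103=7  104=22

6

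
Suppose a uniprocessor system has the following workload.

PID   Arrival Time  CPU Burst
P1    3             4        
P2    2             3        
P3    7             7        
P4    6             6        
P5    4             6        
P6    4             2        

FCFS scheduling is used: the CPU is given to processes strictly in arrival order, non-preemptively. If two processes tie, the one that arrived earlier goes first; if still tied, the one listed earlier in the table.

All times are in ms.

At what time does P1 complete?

Timeline: | idle 0-2 | P2 2-5 | P1 5-9 | P5 9-15 | P6 15-17 | P4 17-23 | P3 23-30 |
Completion: P1=9  P2=5  P3=30  P4=23  P5=15  P6=17

9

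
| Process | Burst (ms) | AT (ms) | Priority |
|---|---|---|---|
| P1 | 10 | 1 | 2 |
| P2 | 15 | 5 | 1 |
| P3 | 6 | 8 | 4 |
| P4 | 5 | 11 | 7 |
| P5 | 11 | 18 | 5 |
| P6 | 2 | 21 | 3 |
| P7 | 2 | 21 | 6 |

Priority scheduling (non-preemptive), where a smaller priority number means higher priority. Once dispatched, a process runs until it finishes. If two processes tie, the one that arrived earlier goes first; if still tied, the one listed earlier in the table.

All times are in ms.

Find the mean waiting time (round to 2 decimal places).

15.29

Schedule: | idle 0-1 | P1 1-11 | P2 11-26 | P6 26-28 | P3 28-34 | P5 34-45 | P7 45-47 | P4 47-52 |
Completion: P1=11  P2=26  P3=34  P4=52  P5=45  P6=28  P7=47
Turnaround (C−A): P1=10  P2=21  P3=26  P4=41  P5=27  P6=7  P7=26
Waiting times: P1=0, P2=6, P3=20, P4=36, P5=16, P6=5, P7=24
Average waiting = (0+6+20+36+16+5+24) / 7 = 107/7 = 15.29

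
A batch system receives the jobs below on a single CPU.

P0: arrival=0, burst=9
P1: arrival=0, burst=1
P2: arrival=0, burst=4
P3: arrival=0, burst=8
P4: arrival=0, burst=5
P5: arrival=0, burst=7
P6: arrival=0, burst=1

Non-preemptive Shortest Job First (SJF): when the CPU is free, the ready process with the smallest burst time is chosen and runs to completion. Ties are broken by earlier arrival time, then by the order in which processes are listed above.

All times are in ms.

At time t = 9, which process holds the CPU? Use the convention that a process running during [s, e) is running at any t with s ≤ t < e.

Gantt: | P1 0-1 | P6 1-2 | P2 2-6 | P4 6-11 | P5 11-18 | P3 18-26 | P0 26-35 |
Completion: P0=35  P1=1  P2=6  P3=26  P4=11  P5=18  P6=2

P4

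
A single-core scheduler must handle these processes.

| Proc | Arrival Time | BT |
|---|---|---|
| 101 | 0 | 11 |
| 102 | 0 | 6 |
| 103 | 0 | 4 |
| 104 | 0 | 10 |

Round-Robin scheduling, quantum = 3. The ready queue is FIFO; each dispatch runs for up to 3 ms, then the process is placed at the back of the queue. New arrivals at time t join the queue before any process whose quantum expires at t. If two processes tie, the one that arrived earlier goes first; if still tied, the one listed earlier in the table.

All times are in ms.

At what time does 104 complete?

31

Timeline: | 101 0-3 | 102 3-6 | 103 6-9 | 104 9-12 | 101 12-15 | 102 15-18 | 103 18-19 | 104 19-22 | 101 22-25 | 104 25-28 | 101 28-30 | 104 30-31 |
Completion: 101=30  102=18  103=19  104=31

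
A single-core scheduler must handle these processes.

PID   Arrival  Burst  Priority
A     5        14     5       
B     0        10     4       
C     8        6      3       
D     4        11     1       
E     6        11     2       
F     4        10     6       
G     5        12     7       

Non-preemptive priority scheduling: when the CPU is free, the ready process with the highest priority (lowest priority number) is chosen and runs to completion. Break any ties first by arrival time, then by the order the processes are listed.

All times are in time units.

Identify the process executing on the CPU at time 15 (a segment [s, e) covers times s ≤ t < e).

Timeline: | B 0-10 | D 10-21 | E 21-32 | C 32-38 | A 38-52 | F 52-62 | G 62-74 |
Completion: A=52  B=10  C=38  D=21  E=32  F=62  G=74
Turnaround (C−A): A=47  B=10  C=30  D=17  E=26  F=58  G=69

D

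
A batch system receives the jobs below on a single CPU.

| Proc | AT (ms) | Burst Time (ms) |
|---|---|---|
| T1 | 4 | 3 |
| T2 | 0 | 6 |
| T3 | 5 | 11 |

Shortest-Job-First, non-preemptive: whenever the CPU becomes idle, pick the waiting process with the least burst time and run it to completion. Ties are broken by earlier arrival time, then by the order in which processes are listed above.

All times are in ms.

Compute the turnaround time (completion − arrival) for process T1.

5

Schedule: | T2 0-6 | T1 6-9 | T3 9-20 |
Completion: T1=9  T2=6  T3=20
Turnaround (C−A): T1=5  T2=6  T3=15
Turnaround(T1) = completion − arrival = 9 − 4 = 5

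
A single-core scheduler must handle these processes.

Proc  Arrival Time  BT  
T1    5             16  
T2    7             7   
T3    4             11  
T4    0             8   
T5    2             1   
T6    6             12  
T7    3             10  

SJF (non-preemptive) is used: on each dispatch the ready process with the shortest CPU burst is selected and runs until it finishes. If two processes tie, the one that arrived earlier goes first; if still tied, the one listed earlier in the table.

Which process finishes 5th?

T3

Schedule: | T4 0-8 | T5 8-9 | T2 9-16 | T7 16-26 | T3 26-37 | T6 37-49 | T1 49-65 |
Completion: T1=65  T2=16  T3=37  T4=8  T5=9  T6=49  T7=26
Finish order: T4 → T5 → T2 → T7 → T3 → T6 → T1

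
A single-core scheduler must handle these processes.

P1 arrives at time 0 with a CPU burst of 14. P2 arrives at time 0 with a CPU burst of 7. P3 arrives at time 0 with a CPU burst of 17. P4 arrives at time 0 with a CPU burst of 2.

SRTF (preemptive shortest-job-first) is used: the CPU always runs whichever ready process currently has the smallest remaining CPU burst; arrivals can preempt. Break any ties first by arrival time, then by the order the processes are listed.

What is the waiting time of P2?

Gantt: | P4 0-2 | P2 2-9 | P1 9-23 | P3 23-40 |
Completion: P1=23  P2=9  P3=40  P4=2
Waiting(P2) = turnaround − burst = 9 − 7 = 2

2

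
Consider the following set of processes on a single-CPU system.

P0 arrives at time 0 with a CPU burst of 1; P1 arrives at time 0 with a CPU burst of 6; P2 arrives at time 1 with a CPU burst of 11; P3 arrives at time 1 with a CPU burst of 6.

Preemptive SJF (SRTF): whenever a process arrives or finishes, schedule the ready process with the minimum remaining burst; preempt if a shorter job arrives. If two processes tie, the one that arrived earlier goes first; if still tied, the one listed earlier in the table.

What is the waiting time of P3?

6

Timeline: | P0 0-1 | P1 1-7 | P3 7-13 | P2 13-24 |
Completion: P0=1  P1=7  P2=24  P3=13
Waiting(P3) = turnaround − burst = 12 − 6 = 6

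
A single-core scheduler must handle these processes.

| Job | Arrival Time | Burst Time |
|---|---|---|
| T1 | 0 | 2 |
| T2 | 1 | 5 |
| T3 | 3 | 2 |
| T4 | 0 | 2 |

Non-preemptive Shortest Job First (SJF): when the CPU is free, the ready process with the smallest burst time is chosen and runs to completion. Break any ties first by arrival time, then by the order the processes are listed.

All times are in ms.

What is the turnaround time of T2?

Timeline: | T1 0-2 | T4 2-4 | T3 4-6 | T2 6-11 |
Completion: T1=2  T2=11  T3=6  T4=4
Turnaround (C−A): T1=2  T2=10  T3=3  T4=4
Turnaround(T2) = completion − arrival = 11 − 1 = 10

10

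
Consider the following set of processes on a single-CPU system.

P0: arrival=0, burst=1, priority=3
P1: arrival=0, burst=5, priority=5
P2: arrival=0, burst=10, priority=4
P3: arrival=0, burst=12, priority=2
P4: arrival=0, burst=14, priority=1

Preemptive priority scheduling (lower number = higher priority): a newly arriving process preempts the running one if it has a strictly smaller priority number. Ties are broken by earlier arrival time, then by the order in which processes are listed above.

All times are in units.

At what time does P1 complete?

Gantt: | P4 0-14 | P3 14-26 | P0 26-27 | P2 27-37 | P1 37-42 |
Completion: P0=27  P1=42  P2=37  P3=26  P4=14
Turnaround (C−A): P0=27  P1=42  P2=37  P3=26  P4=14

42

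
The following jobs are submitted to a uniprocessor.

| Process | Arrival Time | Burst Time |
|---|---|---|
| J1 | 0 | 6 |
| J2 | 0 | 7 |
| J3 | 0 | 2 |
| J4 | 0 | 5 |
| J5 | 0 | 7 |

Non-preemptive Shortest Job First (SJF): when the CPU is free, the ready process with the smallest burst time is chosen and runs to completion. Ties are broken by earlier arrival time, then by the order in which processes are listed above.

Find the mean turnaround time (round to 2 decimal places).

13.80

Gantt: | J3 0-2 | J4 2-7 | J1 7-13 | J2 13-20 | J5 20-27 |
Completion: J1=13  J2=20  J3=2  J4=7  J5=27
Turnaround (C−A): J1=13  J2=20  J3=2  J4=7  J5=27
Turnaround times: J1=13, J2=20, J3=2, J4=7, J5=27
Average turnaround = (13+20+2+7+27) / 5 = 69/5 = 13.80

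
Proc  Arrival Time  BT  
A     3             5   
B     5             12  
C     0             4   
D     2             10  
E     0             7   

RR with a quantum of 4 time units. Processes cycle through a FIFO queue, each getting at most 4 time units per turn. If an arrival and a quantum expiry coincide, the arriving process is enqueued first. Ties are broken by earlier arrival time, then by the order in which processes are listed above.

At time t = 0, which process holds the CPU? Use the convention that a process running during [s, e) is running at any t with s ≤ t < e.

Schedule: | C 0-4 | E 4-8 | D 8-12 | A 12-16 | B 16-20 | E 20-23 | D 23-27 | A 27-28 | B 28-32 | D 32-34 | B 34-38 |
Completion: A=28  B=38  C=4  D=34  E=23
Turnaround (C−A): A=25  B=33  C=4  D=32  E=23

C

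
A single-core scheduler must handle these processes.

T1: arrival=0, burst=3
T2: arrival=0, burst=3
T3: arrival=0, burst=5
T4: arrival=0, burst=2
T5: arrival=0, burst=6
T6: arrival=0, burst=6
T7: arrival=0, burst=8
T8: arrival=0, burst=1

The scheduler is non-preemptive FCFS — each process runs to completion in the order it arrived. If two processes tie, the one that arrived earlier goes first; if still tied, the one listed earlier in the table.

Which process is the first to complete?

T1

Timeline: | T1 0-3 | T2 3-6 | T3 6-11 | T4 11-13 | T5 13-19 | T6 19-25 | T7 25-33 | T8 33-34 |
Completion: T1=3  T2=6  T3=11  T4=13  T5=19  T6=25  T7=33  T8=34
Finish order: T1 → T2 → T3 → T4 → T5 → T6 → T7 → T8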